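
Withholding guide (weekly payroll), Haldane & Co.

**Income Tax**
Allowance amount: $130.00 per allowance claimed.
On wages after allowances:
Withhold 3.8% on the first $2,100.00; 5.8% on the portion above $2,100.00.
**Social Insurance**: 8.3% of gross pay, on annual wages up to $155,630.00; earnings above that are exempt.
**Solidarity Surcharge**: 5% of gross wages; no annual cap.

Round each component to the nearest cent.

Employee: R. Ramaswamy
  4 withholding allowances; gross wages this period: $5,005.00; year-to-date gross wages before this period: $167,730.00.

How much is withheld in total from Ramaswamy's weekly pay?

$468.38

Income Tax: taxable = $5,005.00 − 4×$130.00 = $4,485.00
  $79.80 + 5.8% × ($4,485.00 − $2,100.00) = $79.80 + 5.8% × $2,385.00 = $218.13
Social Insurance: YTD $167,730.00 ≥ cap $155,630.00 → $0.00
Solidarity Surcharge: 5% × $5,005.00 = $250.25
Total: $218.13 + $0.00 + $250.25 = $468.38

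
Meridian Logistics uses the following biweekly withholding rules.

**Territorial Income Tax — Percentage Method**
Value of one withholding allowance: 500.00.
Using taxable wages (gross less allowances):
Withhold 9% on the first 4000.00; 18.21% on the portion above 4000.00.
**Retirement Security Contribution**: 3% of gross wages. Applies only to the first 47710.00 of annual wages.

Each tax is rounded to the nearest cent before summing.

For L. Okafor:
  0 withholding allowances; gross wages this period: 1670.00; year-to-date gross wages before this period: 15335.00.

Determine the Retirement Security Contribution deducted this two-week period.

50.10

Retirement Security Contribution: 3% × 1670.00 = 50.10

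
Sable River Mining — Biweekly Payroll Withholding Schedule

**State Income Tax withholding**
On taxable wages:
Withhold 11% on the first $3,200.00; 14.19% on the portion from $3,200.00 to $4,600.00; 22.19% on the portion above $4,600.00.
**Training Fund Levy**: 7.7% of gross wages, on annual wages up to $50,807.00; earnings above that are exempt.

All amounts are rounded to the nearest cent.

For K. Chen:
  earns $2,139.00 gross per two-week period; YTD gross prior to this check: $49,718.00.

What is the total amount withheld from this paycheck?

State Income Tax: taxable = $2,139.00
  11% × $2,139.00 = $235.29
Training Fund Levy: cap $50,807.00 − YTD $49,718.00 = $1,089.00 subject; 7.7% × $1,089.00 = $83.85
Total: $235.29 + $83.85 = $319.14

$319.14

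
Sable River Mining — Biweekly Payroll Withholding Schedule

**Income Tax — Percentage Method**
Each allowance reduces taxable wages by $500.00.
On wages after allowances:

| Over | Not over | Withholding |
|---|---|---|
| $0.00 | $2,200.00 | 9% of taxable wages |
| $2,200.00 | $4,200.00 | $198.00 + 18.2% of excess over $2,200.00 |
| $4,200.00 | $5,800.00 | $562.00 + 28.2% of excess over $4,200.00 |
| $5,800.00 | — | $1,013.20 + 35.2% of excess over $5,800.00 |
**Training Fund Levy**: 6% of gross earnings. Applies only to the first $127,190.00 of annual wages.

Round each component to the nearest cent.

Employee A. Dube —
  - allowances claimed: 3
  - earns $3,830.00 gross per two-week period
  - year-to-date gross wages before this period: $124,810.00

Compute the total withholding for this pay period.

$364.46

Income Tax: taxable = $3,830.00 − 3×$500.00 = $2,330.00
  $198.00 + 18.2% × ($2,330.00 − $2,200.00) = $198.00 + 18.2% × $130.00 = $221.66
Training Fund Levy: cap $127,190.00 − YTD $124,810.00 = $2,380.00 subject; 6% × $2,380.00 = $142.80
Total: $221.66 + $142.80 = $364.46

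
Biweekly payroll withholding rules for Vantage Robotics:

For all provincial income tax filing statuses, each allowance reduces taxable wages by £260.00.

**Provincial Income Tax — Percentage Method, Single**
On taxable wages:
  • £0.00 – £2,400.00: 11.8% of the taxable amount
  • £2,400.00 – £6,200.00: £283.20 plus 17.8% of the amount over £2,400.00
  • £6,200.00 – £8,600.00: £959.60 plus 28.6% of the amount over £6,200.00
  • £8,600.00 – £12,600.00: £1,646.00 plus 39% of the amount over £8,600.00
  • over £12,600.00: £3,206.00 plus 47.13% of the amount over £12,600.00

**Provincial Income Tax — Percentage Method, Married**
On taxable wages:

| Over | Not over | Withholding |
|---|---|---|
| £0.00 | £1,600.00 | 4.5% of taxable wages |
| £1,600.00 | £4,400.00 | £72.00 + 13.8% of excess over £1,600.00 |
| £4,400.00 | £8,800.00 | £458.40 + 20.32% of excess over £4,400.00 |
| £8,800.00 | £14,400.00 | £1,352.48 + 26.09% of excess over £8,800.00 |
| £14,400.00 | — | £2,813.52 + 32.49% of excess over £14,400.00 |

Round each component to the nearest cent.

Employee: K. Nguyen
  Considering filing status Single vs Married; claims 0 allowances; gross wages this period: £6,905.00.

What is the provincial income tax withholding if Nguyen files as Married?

Provincial Income Tax (Married): taxable = £6,905.00
  £458.40 + 20.32% × (£6,905.00 − £4,400.00) = £458.40 + 20.32% × £2,505.00 = £967.42

£967.42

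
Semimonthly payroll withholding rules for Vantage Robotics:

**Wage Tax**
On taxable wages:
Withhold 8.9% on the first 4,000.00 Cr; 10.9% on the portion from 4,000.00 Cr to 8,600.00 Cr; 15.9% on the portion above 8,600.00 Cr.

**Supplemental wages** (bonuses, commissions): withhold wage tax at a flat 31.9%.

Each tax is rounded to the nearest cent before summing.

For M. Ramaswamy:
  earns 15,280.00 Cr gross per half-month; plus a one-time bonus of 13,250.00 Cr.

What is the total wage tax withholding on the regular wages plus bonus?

Wage Tax: taxable = 15,280.00 Cr
  857.40 Cr + 15.9% × (15,280.00 Cr − 8,600.00 Cr) = 857.40 Cr + 15.9% × 6,680.00 Cr = 1,919.52 Cr
Supplemental (31.9% flat on bonus): 31.9% × 13,250.00 Cr = 4,226.75 Cr
Total wage tax: 1,919.52 Cr + 4,226.75 Cr = 6,146.27 Cr

6,146.27 Cr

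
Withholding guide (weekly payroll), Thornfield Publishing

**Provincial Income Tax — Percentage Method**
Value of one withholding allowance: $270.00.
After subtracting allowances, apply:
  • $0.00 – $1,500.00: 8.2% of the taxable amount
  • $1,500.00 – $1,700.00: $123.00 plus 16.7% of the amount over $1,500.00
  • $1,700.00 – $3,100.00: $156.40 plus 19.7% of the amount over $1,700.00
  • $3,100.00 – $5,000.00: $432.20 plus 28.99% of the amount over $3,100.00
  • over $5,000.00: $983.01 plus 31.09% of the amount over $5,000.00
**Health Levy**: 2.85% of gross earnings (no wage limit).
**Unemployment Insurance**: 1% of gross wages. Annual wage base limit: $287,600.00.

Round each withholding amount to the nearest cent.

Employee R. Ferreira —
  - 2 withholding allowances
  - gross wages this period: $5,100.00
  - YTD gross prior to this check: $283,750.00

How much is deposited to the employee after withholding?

Provincial Income Tax: taxable = $5,100.00 − 2×$270.00 = $4,560.00
  $432.20 + 28.99% × ($4,560.00 − $3,100.00) = $432.20 + 28.99% × $1,460.00 = $855.45
Health Levy: 2.85% × $5,100.00 = $145.35
Unemployment Insurance: cap $287,600.00 − YTD $283,750.00 = $3,850.00 subject; 1% × $3,850.00 = $38.50
Total withheld: $855.45 + $145.35 + $38.50 = $1,039.30
Net pay: $5,100.00 − $1,039.30 = $4,060.70

$4,060.70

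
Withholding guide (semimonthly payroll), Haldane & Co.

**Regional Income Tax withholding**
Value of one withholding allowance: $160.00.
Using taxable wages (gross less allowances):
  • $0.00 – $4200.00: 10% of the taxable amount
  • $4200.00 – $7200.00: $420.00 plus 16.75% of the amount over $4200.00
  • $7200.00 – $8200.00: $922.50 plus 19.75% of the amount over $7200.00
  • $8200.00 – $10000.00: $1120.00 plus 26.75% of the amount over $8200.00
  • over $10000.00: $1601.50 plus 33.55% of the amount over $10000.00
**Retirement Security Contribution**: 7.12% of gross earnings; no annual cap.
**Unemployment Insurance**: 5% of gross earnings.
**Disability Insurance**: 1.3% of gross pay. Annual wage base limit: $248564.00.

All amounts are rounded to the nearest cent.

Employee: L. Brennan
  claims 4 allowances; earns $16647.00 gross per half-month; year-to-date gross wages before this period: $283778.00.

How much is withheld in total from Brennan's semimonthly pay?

Regional Income Tax: taxable = $16647.00 − 4×$160.00 = $16007.00
  $1601.50 + 33.55% × ($16007.00 − $10000.00) = $1601.50 + 33.55% × $6007.00 = $3616.85
Retirement Security Contribution: 7.12% × $16647.00 = $1185.27
Unemployment Insurance: 5% × $16647.00 = $832.35
Disability Insurance: YTD $283778.00 ≥ cap $248564.00 → $0.00
Total: $3616.85 + $1185.27 + $832.35 + $0.00 = $5634.47

$5634.47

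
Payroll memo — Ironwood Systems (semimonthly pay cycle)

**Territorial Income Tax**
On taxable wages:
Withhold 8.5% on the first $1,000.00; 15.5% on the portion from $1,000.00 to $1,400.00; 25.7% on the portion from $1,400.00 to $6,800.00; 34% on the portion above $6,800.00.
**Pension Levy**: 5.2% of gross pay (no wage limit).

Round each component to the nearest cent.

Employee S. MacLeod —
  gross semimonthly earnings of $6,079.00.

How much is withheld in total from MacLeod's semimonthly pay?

Territorial Income Tax: taxable = $6,079.00
  $147.00 + 25.7% × ($6,079.00 − $1,400.00) = $147.00 + 25.7% × $4,679.00 = $1,349.50
Pension Levy: 5.2% × $6,079.00 = $316.11
Total: $1,349.50 + $316.11 = $1,665.61

$1,665.61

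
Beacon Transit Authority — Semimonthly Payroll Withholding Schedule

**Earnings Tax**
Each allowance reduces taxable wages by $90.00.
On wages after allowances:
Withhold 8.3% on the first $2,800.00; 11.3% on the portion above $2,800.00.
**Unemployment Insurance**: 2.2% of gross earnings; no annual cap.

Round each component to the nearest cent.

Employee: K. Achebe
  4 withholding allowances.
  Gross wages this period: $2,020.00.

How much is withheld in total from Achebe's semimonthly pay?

Earnings Tax: taxable = $2,020.00 − 4×$90.00 = $1,660.00
  8.3% × $1,660.00 = $137.78
Unemployment Insurance: 2.2% × $2,020.00 = $44.44
Total: $137.78 + $44.44 = $182.22

$182.22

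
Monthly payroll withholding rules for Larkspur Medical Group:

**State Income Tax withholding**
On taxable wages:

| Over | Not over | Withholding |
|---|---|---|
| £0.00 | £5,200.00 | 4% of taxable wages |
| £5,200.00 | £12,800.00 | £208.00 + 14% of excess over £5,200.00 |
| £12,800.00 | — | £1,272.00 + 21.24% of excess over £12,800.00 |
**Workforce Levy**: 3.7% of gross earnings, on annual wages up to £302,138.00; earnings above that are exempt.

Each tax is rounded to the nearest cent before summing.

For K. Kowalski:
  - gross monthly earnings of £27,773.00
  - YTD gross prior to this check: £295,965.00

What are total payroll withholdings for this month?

State Income Tax: taxable = £27,773.00
  £1,272.00 + 21.24% × (£27,773.00 − £12,800.00) = £1,272.00 + 21.24% × £14,973.00 = £4,452.27
Workforce Levy: cap £302,138.00 − YTD £295,965.00 = £6,173.00 subject; 3.7% × £6,173.00 = £228.40
Total: £4,452.27 + £228.40 = £4,680.67

£4,680.67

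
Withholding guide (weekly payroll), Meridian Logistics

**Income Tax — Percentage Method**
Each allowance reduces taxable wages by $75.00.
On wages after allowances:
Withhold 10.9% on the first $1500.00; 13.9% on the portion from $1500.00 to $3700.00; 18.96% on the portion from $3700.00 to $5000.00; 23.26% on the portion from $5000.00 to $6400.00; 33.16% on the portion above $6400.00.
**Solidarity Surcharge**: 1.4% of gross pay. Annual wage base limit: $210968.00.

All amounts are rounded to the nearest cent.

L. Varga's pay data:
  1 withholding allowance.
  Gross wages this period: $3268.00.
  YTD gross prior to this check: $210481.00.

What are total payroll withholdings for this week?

$405.65

Income Tax: taxable = $3268.00 − 1×$75.00 = $3193.00
  $163.50 + 13.9% × ($3193.00 − $1500.00) = $163.50 + 13.9% × $1693.00 = $398.83
Solidarity Surcharge: cap $210968.00 − YTD $210481.00 = $487.00 subject; 1.4% × $487.00 = $6.82
Total: $398.83 + $6.82 = $405.65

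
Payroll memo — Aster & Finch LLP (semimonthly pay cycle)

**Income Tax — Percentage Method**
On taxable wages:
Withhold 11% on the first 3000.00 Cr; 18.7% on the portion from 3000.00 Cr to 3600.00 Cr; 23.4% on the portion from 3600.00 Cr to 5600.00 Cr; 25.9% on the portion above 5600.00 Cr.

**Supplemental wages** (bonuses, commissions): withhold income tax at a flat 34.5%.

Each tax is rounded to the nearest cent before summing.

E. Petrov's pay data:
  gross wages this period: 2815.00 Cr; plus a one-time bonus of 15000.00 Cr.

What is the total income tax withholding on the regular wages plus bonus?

5484.65 Cr

Income Tax: taxable = 2815.00 Cr
  11% × 2815.00 Cr = 309.65 Cr
Supplemental (34.5% flat on bonus): 34.5% × 15000.00 Cr = 5175.00 Cr
Total income tax: 309.65 Cr + 5175.00 Cr = 5484.65 Cr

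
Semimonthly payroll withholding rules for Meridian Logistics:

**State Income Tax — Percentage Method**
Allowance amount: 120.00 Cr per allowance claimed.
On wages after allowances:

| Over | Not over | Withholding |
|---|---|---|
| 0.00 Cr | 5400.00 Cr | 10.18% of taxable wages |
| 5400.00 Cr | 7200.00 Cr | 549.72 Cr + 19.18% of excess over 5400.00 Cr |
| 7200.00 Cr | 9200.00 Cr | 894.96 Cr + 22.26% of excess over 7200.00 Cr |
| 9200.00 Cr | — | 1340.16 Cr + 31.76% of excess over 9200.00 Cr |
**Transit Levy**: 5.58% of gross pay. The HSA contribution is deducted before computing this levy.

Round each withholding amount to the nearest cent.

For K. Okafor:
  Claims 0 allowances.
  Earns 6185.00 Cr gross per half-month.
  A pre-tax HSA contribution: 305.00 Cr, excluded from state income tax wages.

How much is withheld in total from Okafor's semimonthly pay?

969.88 Cr

State Income Tax: taxable = 6185.00 Cr − 305.00 Cr = 5880.00 Cr
  549.72 Cr + 19.18% × (5880.00 Cr − 5400.00 Cr) = 549.72 Cr + 19.18% × 480.00 Cr = 641.78 Cr
Transit Levy: 5.58% × 5880.00 Cr = 328.10 Cr
Total: 641.78 Cr + 328.10 Cr = 969.88 Cr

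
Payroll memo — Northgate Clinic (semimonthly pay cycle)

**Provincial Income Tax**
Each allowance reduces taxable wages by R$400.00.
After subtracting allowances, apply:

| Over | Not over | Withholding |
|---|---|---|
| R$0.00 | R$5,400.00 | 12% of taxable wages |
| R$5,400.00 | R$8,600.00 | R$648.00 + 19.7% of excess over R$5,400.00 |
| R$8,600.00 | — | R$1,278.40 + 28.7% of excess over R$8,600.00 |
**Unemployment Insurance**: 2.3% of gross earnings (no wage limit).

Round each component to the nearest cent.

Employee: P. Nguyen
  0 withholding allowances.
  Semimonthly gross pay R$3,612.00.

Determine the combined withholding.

Provincial Income Tax: taxable = R$3,612.00
  12% × R$3,612.00 = R$433.44
Unemployment Insurance: 2.3% × R$3,612.00 = R$83.08
Total: R$433.44 + R$83.08 = R$516.52

R$516.52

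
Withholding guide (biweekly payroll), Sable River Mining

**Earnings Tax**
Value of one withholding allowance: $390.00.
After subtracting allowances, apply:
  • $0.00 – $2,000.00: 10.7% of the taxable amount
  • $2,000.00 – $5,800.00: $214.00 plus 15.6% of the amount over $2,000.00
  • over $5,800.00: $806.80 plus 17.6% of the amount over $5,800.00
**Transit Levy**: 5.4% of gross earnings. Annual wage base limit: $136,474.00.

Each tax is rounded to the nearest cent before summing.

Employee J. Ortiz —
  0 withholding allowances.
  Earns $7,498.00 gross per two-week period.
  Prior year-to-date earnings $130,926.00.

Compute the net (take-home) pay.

$6,092.76

Earnings Tax: taxable = $7,498.00
  $806.80 + 17.6% × ($7,498.00 − $5,800.00) = $806.80 + 17.6% × $1,698.00 = $1,105.65
Transit Levy: cap $136,474.00 − YTD $130,926.00 = $5,548.00 subject; 5.4% × $5,548.00 = $299.59
Total withheld: $1,105.65 + $299.59 = $1,405.24
Net pay: $7,498.00 − $1,405.24 = $6,092.76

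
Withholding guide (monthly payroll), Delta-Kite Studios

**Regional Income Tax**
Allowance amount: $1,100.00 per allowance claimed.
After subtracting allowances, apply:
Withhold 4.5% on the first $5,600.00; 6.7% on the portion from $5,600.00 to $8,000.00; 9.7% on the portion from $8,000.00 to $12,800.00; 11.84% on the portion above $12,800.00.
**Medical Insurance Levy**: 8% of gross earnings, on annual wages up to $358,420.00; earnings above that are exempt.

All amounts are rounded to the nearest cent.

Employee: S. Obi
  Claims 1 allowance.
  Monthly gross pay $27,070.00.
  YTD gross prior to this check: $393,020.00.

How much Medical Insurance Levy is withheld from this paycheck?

Medical Insurance Levy: YTD $393,020.00 ≥ cap $358,420.00 → $0.00

$0.00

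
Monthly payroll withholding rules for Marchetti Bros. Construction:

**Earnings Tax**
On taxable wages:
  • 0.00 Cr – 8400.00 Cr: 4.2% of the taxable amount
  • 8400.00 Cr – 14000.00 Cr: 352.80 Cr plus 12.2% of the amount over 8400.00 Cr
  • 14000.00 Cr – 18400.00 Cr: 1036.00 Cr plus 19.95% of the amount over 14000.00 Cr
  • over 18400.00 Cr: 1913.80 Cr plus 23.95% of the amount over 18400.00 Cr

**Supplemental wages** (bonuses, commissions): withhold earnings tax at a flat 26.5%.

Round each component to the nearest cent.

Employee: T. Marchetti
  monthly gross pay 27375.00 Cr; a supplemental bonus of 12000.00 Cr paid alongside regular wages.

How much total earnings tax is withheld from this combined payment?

7243.31 Cr

Earnings Tax: taxable = 27375.00 Cr
  1913.80 Cr + 23.95% × (27375.00 Cr − 18400.00 Cr) = 1913.80 Cr + 23.95% × 8975.00 Cr = 4063.31 Cr
Supplemental (26.5% flat on bonus): 26.5% × 12000.00 Cr = 3180.00 Cr
Total earnings tax: 4063.31 Cr + 3180.00 Cr = 7243.31 Cr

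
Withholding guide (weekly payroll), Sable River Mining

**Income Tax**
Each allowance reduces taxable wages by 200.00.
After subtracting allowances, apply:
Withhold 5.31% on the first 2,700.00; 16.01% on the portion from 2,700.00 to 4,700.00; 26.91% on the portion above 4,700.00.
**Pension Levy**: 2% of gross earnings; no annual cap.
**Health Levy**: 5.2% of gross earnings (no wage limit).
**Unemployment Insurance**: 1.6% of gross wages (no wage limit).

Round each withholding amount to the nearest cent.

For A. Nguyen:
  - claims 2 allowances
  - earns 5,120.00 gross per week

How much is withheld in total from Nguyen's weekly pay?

Income Tax: taxable = 5,120.00 − 2×200.00 = 4,720.00
  463.57 + 26.91% × (4,720.00 − 4,700.00) = 463.57 + 26.91% × 20.00 = 468.95
Pension Levy: 2% × 5,120.00 = 102.40
Health Levy: 5.2% × 5,120.00 = 266.24
Unemployment Insurance: 1.6% × 5,120.00 = 81.92
Total: 468.95 + 102.40 + 266.24 + 81.92 = 919.51

919.51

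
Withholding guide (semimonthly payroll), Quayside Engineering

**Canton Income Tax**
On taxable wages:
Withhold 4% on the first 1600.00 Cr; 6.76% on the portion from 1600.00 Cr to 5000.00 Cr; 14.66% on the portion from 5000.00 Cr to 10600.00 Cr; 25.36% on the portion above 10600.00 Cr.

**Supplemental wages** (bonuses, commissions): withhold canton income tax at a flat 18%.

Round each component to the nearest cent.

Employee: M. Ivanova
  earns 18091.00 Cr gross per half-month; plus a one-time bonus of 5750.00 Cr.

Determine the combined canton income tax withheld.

4049.52 Cr

Canton Income Tax: taxable = 18091.00 Cr
  1114.80 Cr + 25.36% × (18091.00 Cr − 10600.00 Cr) = 1114.80 Cr + 25.36% × 7491.00 Cr = 3014.52 Cr
Supplemental (18% flat on bonus): 18% × 5750.00 Cr = 1035.00 Cr
Total canton income tax: 3014.52 Cr + 1035.00 Cr = 4049.52 Cr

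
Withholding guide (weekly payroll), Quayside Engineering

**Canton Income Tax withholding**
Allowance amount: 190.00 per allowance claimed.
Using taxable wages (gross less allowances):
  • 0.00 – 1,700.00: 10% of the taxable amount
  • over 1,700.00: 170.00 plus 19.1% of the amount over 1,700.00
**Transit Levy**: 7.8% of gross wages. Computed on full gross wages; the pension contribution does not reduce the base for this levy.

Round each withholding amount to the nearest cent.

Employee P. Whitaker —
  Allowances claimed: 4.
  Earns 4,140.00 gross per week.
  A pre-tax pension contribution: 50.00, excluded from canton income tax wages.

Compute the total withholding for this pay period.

Canton Income Tax: taxable = 4,140.00 − 50.00 − 4×190.00 = 3,330.00
  170.00 + 19.1% × (3,330.00 − 1,700.00) = 170.00 + 19.1% × 1,630.00 = 481.33
Transit Levy: 7.8% × 4,140.00 = 322.92
Total: 481.33 + 322.92 = 804.25

804.25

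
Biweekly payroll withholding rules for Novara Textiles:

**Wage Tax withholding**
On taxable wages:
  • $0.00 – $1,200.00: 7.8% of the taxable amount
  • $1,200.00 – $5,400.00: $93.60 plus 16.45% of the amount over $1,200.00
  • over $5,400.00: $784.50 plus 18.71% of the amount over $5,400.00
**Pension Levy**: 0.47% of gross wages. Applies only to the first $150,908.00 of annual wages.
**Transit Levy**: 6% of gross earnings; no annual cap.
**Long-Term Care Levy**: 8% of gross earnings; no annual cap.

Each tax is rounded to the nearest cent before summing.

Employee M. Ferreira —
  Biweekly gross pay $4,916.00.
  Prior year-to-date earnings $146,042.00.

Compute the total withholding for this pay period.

Wage Tax: taxable = $4,916.00
  $93.60 + 16.45% × ($4,916.00 − $1,200.00) = $93.60 + 16.45% × $3,716.00 = $704.88
Pension Levy: cap $150,908.00 − YTD $146,042.00 = $4,866.00 subject; 0.47% × $4,866.00 = $22.87
Transit Levy: 6% × $4,916.00 = $294.96
Long-Term Care Levy: 8% × $4,916.00 = $393.28
Total: $704.88 + $22.87 + $294.96 + $393.28 = $1,415.99

$1,415.99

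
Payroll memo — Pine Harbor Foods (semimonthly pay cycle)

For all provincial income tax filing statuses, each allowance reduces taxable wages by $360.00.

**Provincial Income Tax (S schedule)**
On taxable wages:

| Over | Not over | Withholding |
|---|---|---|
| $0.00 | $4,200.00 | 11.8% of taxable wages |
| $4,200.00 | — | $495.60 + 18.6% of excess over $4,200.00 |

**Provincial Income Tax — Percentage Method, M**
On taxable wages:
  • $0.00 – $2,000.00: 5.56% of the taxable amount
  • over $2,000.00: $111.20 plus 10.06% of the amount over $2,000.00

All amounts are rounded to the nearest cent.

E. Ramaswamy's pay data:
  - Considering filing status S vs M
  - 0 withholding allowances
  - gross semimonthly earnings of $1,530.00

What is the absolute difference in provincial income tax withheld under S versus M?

Provincial Income Tax (S): taxable = $1,530.00
  11.8% × $1,530.00 = $180.54
Provincial Income Tax (M): taxable = $1,530.00
  5.56% × $1,530.00 = $85.07
Difference: |$180.54 − $85.07| = $95.47 (higher under S)

$95.47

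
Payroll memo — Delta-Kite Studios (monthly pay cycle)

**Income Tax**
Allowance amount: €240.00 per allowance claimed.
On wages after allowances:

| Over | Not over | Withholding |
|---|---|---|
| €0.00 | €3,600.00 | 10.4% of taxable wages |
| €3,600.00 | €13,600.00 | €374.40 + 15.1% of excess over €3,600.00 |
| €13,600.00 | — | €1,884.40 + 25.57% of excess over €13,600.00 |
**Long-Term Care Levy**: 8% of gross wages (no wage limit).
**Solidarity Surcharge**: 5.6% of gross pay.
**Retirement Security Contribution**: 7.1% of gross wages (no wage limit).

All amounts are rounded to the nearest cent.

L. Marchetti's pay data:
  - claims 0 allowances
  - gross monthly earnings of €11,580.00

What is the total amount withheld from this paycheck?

€3,976.44

Income Tax: taxable = €11,580.00
  €374.40 + 15.1% × (€11,580.00 − €3,600.00) = €374.40 + 15.1% × €7,980.00 = €1,579.38
Long-Term Care Levy: 8% × €11,580.00 = €926.40
Solidarity Surcharge: 5.6% × €11,580.00 = €648.48
Retirement Security Contribution: 7.1% × €11,580.00 = €822.18
Total: €1,579.38 + €926.40 + €648.48 + €822.18 = €3,976.44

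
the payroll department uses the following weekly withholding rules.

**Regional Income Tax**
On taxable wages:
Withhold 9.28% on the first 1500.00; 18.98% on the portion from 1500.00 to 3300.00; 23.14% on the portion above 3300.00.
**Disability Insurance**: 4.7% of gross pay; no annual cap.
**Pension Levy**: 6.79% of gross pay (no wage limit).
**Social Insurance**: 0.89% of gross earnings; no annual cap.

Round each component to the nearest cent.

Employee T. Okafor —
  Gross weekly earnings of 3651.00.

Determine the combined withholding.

Regional Income Tax: taxable = 3651.00
  480.84 + 23.14% × (3651.00 − 3300.00) = 480.84 + 23.14% × 351.00 = 562.06
Disability Insurance: 4.7% × 3651.00 = 171.60
Pension Levy: 6.79% × 3651.00 = 247.90
Social Insurance: 0.89% × 3651.00 = 32.49
Total: 562.06 + 171.60 + 247.90 + 32.49 = 1014.05

1014.05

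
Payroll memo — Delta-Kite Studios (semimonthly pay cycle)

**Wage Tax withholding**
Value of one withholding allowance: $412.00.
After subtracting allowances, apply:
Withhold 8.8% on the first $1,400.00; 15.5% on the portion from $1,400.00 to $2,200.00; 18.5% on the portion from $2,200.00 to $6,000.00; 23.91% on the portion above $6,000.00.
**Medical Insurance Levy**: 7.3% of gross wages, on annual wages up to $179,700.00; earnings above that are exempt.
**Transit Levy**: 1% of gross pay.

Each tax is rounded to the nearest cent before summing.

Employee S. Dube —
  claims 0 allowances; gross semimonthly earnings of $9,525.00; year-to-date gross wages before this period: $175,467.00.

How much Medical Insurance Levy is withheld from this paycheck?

Medical Insurance Levy: cap $179,700.00 − YTD $175,467.00 = $4,233.00 subject; 7.3% × $4,233.00 = $309.01

$309.01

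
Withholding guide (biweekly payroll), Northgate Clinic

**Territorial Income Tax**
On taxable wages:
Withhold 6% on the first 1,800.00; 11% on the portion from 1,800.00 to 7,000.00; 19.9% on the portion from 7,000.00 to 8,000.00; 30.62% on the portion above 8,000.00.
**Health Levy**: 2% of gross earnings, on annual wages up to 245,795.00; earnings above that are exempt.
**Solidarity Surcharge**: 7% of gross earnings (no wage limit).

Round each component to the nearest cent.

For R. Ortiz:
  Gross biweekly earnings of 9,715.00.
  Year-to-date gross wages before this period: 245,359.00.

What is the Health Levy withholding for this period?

8.72

Health Levy: cap 245,795.00 − YTD 245,359.00 = 436.00 subject; 2% × 436.00 = 8.72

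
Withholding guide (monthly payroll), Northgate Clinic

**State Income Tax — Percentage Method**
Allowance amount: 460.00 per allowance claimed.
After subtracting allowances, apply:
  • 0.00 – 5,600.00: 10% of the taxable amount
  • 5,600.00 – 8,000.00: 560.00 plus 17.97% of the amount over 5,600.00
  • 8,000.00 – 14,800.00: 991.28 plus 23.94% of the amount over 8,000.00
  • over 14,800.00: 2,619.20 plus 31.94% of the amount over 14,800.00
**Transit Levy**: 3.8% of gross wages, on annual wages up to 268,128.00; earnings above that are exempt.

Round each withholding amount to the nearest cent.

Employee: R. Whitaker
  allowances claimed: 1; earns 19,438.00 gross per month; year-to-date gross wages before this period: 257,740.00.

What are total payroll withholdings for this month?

4,348.39

State Income Tax: taxable = 19,438.00 − 1×460.00 = 18,978.00
  2,619.20 + 31.94% × (18,978.00 − 14,800.00) = 2,619.20 + 31.94% × 4,178.00 = 3,953.65
Transit Levy: cap 268,128.00 − YTD 257,740.00 = 10,388.00 subject; 3.8% × 10,388.00 = 394.74
Total: 3,953.65 + 394.74 = 4,348.39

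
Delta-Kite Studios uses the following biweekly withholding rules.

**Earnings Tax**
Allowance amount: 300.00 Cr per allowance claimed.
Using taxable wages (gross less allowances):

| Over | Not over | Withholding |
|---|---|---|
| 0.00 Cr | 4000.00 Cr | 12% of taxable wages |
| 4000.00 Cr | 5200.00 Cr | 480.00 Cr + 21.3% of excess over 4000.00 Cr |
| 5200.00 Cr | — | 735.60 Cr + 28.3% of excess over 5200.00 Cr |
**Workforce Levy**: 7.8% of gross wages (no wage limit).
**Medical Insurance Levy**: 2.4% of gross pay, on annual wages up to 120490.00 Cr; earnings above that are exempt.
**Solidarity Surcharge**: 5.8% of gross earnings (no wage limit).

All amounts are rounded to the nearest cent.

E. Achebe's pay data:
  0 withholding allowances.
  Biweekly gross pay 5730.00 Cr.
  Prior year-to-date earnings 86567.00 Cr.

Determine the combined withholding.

1802.39 Cr

Earnings Tax: taxable = 5730.00 Cr
  735.60 Cr + 28.3% × (5730.00 Cr − 5200.00 Cr) = 735.60 Cr + 28.3% × 530.00 Cr = 885.59 Cr
Workforce Levy: 7.8% × 5730.00 Cr = 446.94 Cr
Medical Insurance Levy: 2.4% × 5730.00 Cr = 137.52 Cr
Solidarity Surcharge: 5.8% × 5730.00 Cr = 332.34 Cr
Total: 885.59 Cr + 446.94 Cr + 137.52 Cr + 332.34 Cr = 1802.39 Cr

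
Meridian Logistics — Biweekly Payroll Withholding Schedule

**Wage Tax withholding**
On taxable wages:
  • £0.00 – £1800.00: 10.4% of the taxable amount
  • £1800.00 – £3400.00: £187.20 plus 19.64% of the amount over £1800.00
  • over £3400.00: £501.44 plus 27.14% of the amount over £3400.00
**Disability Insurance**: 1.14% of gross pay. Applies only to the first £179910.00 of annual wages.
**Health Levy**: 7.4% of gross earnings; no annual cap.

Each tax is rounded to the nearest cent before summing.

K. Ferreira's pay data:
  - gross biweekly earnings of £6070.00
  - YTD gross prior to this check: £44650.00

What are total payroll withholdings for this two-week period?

Wage Tax: taxable = £6070.00
  £501.44 + 27.14% × (£6070.00 − £3400.00) = £501.44 + 27.14% × £2670.00 = £1226.08
Disability Insurance: 1.14% × £6070.00 = £69.20
Health Levy: 7.4% × £6070.00 = £449.18
Total: £1226.08 + £69.20 + £449.18 = £1744.46

£1744.46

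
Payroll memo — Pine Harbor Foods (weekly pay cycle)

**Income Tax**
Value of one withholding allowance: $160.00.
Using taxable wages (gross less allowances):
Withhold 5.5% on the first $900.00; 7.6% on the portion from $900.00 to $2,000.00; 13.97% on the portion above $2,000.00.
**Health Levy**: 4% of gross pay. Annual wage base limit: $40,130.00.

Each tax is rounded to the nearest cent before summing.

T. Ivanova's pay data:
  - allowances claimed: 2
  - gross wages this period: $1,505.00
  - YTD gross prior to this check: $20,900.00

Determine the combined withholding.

Income Tax: taxable = $1,505.00 − 2×$160.00 = $1,185.00
  $49.50 + 7.6% × ($1,185.00 − $900.00) = $49.50 + 7.6% × $285.00 = $71.16
Health Levy: 4% × $1,505.00 = $60.20
Total: $71.16 + $60.20 = $131.36

$131.36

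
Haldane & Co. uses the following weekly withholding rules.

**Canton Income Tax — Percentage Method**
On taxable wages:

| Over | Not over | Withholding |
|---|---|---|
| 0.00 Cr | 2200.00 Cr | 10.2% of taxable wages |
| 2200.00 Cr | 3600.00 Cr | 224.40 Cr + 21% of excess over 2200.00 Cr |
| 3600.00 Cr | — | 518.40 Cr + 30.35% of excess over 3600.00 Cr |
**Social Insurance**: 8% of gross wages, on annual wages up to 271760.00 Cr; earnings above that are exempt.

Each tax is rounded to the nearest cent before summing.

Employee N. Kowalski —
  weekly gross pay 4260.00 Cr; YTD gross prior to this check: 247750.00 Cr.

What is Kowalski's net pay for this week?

Canton Income Tax: taxable = 4260.00 Cr
  518.40 Cr + 30.35% × (4260.00 Cr − 3600.00 Cr) = 518.40 Cr + 30.35% × 660.00 Cr = 718.71 Cr
Social Insurance: 8% × 4260.00 Cr = 340.80 Cr
Total withheld: 718.71 Cr + 340.80 Cr = 1059.51 Cr
Net pay: 4260.00 Cr − 1059.51 Cr = 3200.49 Cr

3200.49 Cr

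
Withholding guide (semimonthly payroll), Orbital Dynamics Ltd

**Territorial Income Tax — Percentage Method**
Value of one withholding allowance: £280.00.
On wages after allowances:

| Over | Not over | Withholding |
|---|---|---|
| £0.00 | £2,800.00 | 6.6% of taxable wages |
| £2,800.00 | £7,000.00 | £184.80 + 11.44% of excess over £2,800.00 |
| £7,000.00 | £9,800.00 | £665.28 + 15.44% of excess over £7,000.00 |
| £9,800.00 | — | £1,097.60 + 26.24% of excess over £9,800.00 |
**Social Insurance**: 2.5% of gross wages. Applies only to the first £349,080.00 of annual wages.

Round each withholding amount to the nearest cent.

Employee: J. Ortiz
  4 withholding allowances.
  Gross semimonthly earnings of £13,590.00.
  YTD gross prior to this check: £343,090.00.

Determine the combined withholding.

£1,947.96

Territorial Income Tax: taxable = £13,590.00 − 4×£280.00 = £12,470.00
  £1,097.60 + 26.24% × (£12,470.00 − £9,800.00) = £1,097.60 + 26.24% × £2,670.00 = £1,798.21
Social Insurance: cap £349,080.00 − YTD £343,090.00 = £5,990.00 subject; 2.5% × £5,990.00 = £149.75
Total: £1,798.21 + £149.75 = £1,947.96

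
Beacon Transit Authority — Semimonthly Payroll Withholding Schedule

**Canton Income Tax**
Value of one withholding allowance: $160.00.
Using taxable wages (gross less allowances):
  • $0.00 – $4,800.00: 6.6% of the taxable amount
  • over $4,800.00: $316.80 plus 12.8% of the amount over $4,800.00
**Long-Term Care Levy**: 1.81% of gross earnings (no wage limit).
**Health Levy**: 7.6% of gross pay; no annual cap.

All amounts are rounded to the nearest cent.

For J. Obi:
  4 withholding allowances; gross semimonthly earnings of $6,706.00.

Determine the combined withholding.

Canton Income Tax: taxable = $6,706.00 − 4×$160.00 = $6,066.00
  $316.80 + 12.8% × ($6,066.00 − $4,800.00) = $316.80 + 12.8% × $1,266.00 = $478.85
Long-Term Care Levy: 1.81% × $6,706.00 = $121.38
Health Levy: 7.6% × $6,706.00 = $509.66
Total: $478.85 + $121.38 + $509.66 = $1,109.89

$1,109.89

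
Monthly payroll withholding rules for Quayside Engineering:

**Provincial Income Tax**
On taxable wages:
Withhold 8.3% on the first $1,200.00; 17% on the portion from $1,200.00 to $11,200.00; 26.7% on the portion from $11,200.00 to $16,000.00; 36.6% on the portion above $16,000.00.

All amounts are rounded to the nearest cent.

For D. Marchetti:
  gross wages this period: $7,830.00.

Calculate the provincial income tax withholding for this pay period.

Provincial Income Tax: taxable = $7,830.00
  $99.60 + 17% × ($7,830.00 − $1,200.00) = $99.60 + 17% × $6,630.00 = $1,226.70

$1,226.70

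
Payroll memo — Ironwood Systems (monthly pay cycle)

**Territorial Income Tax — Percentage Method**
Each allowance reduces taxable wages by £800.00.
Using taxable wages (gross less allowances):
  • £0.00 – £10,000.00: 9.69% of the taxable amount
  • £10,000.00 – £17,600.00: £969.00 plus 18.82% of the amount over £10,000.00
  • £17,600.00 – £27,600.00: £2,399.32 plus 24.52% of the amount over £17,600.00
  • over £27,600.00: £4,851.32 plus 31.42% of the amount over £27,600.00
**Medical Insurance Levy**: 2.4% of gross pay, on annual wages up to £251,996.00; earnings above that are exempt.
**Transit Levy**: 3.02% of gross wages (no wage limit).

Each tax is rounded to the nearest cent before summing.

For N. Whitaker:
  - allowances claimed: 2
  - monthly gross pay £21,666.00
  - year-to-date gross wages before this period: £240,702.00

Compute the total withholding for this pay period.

£3,929.35

Territorial Income Tax: taxable = £21,666.00 − 2×£800.00 = £20,066.00
  £2,399.32 + 24.52% × (£20,066.00 − £17,600.00) = £2,399.32 + 24.52% × £2,466.00 = £3,003.98
Medical Insurance Levy: cap £251,996.00 − YTD £240,702.00 = £11,294.00 subject; 2.4% × £11,294.00 = £271.06
Transit Levy: 3.02% × £21,666.00 = £654.31
Total: £3,003.98 + £271.06 + £654.31 = £3,929.35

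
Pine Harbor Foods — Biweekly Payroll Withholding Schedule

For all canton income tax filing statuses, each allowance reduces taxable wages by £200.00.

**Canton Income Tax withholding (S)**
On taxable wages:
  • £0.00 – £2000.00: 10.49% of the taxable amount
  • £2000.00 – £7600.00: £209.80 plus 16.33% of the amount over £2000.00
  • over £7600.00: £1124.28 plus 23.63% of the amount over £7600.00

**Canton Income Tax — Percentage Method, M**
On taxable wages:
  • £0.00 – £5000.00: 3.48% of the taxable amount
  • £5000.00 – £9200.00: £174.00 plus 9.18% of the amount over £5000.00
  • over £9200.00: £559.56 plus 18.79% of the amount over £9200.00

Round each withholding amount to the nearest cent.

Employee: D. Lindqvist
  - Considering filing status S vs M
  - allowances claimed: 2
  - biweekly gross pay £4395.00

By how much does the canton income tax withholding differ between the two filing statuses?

£396.55

Canton Income Tax (S): taxable = £4395.00 − 2×£200.00 = £3995.00
  £209.80 + 16.33% × (£3995.00 − £2000.00) = £209.80 + 16.33% × £1995.00 = £535.58
Canton Income Tax (M): taxable = £4395.00 − 2×£200.00 = £3995.00
  3.48% × £3995.00 = £139.03
Difference: |£535.58 − £139.03| = £396.55 (higher under S)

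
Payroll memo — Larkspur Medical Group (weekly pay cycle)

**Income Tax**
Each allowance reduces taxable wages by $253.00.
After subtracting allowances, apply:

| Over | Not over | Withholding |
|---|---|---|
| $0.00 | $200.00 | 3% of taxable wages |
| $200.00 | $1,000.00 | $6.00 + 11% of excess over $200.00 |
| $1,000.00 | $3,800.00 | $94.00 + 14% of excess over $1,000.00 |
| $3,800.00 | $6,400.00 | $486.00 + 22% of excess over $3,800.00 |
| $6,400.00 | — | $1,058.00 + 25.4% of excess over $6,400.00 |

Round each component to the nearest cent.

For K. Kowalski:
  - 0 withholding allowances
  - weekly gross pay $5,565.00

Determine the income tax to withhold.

Income Tax: taxable = $5,565.00
  $486.00 + 22% × ($5,565.00 − $3,800.00) = $486.00 + 22% × $1,765.00 = $874.30

$874.30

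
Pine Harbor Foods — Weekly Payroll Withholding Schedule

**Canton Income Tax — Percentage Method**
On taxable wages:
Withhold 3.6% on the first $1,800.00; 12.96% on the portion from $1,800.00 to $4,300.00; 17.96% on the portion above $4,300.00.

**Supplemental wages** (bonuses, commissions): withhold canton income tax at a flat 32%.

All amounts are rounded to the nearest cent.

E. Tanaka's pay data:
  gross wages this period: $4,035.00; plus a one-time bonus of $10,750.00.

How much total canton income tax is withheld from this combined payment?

$3,794.46

Canton Income Tax: taxable = $4,035.00
  $64.80 + 12.96% × ($4,035.00 − $1,800.00) = $64.80 + 12.96% × $2,235.00 = $354.46
Supplemental (32% flat on bonus): 32% × $10,750.00 = $3,440.00
Total canton income tax: $354.46 + $3,440.00 = $3,794.46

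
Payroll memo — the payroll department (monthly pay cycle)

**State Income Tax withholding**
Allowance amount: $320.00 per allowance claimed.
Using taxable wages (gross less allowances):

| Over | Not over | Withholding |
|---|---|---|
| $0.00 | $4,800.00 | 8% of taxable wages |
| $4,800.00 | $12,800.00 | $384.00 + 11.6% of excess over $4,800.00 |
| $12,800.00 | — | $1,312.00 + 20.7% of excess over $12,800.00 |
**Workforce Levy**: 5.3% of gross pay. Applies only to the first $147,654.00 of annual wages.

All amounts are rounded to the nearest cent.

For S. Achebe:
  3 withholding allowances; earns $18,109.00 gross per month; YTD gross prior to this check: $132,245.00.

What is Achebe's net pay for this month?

$15,080.08

State Income Tax: taxable = $18,109.00 − 3×$320.00 = $17,149.00
  $1,312.00 + 20.7% × ($17,149.00 − $12,800.00) = $1,312.00 + 20.7% × $4,349.00 = $2,212.24
Workforce Levy: cap $147,654.00 − YTD $132,245.00 = $15,409.00 subject; 5.3% × $15,409.00 = $816.68
Total withheld: $2,212.24 + $816.68 = $3,028.92
Net pay: $18,109.00 − $3,028.92 = $15,080.08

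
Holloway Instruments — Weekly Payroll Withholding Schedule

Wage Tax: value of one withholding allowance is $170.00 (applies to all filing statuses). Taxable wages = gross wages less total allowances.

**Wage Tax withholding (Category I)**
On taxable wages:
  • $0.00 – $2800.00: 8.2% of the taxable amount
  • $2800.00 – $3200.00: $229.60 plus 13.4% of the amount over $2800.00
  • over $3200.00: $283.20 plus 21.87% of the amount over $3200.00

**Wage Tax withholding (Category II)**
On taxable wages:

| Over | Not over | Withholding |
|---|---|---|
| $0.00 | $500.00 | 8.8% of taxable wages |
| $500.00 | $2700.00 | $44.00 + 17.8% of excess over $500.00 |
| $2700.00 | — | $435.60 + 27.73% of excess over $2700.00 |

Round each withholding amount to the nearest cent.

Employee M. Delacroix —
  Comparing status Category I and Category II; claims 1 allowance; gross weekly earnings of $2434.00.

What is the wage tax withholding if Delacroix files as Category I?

Wage Tax (Category I): taxable = $2434.00 − 1×$170.00 = $2264.00
  8.2% × $2264.00 = $185.65

$185.65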